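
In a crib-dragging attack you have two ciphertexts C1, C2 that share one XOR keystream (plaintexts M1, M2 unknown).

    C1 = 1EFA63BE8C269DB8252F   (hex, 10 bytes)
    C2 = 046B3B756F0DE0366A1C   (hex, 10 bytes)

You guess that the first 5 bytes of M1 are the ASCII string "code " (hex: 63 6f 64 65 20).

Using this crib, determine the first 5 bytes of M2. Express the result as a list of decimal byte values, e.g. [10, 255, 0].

First, C1 ⊕ C2 = (M1 ⊕ K) ⊕ (M2 ⊕ K) = M1 ⊕ M2, so the key drops out. Then M2 = (M1 ⊕ M2) ⊕ M1 over the first 5 bytes.
byte 0: (1e XOR 04) XOR 63 = 1a XOR 63 = 79
byte 1: (fa XOR 6b) XOR 6f = 91 XOR 6f = fe
byte 2: (63 XOR 3b) XOR 64 = 58 XOR 64 = 3c
byte 3: (be XOR 75) XOR 65 = cb XOR 65 = ae
byte 4: (8c XOR 6f) XOR 20 = e3 XOR 20 = c3

[121, 254, 60, 174, 195]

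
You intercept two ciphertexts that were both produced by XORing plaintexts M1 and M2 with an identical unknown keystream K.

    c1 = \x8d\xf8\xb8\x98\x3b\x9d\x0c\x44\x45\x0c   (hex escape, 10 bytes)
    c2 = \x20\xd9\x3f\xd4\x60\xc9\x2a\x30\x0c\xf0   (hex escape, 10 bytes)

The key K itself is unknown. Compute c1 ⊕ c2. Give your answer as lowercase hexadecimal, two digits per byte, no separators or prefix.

c1 ⊕ c2 = (M1 ⊕ K) ⊕ (M2 ⊕ K) = M1 ⊕ M2 — the shared key cancels under XOR.
byte 0: 8d xor 20 = ad
byte 1: f8 xor d9 = 21
byte 2: b8 xor 3f = 87
byte 3: 98 xor d4 = 4c
byte 4: 3b xor 60 = 5b
byte 5: 9d xor c9 = 54
byte 6: 0c xor 2a = 26
byte 7: 44 xor 30 = 74
byte 8: 45 xor 0c = 49
byte 9: 0c xor f0 = fc

ad21874c5b54267449fc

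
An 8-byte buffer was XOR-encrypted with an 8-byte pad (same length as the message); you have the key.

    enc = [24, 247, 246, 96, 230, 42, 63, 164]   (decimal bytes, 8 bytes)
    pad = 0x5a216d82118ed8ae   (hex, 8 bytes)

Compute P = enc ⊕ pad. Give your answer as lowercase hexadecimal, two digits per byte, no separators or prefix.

18 ^ 5a = 42
f7 ^ 21 = d6
f6 ^ 6d = 9b
60 ^ 82 = e2
e6 ^ 11 = f7
2a ^ 8e = a4
3f ^ d8 = e7
a4 ^ ae = 0a

42d69be2f7a4e70a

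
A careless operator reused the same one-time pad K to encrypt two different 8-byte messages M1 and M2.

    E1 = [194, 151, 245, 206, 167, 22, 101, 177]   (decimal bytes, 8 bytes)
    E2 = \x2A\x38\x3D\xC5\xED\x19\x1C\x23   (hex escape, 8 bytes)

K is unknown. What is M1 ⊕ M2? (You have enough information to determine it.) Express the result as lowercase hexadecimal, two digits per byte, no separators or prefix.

e8afc80b4a0f7992

E1 ⊕ E2 = (M1 ⊕ K) ⊕ (M2 ⊕ K) = M1 ⊕ M2 — the shared key cancels under XOR.
c2 ^ 2a = e8
97 ^ 38 = af
f5 ^ 3d = c8
ce ^ c5 = 0b
a7 ^ ed = 4a
16 ^ 19 = 0f
65 ^ 1c = 79
b1 ^ 23 = 92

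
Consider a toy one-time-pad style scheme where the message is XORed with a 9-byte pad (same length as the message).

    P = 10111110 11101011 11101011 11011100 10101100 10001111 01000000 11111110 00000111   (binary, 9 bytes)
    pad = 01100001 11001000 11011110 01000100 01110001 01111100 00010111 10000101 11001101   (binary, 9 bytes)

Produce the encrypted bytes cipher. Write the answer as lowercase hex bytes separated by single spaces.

XOR is its own inverse, so applying the key byte-wise gives the result directly.
be XOR 61 = df
eb XOR c8 = 23
eb XOR de = 35
dc XOR 44 = 98
ac XOR 71 = dd
8f XOR 7c = f3
40 XOR 17 = 57
fe XOR 85 = 7b
07 XOR cd = ca

df 23 35 98 dd f3 57 7b ca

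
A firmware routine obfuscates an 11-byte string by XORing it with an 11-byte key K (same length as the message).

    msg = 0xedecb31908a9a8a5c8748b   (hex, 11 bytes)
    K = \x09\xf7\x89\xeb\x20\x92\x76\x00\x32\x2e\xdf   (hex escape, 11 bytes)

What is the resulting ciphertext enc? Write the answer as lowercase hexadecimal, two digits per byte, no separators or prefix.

XOR is its own inverse, so applying the key byte-wise gives the result directly.
ed XOR 09 = e4
ec XOR f7 = 1b
b3 XOR 89 = 3a
19 XOR eb = f2
08 XOR 20 = 28
a9 XOR 92 = 3b
a8 XOR 76 = de
a5 XOR 00 = a5
c8 XOR 32 = fa
74 XOR 2e = 5a
8b XOR df = 54

e41b3af2283bdea5fa5a54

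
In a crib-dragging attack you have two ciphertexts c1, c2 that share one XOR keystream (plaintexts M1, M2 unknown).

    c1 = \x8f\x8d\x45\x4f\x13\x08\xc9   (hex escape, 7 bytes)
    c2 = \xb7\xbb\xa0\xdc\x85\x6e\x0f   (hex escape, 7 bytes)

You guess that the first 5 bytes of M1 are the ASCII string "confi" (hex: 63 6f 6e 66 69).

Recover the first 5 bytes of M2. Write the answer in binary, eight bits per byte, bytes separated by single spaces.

First, c1 ⊕ c2 = (M1 ⊕ K) ⊕ (M2 ⊕ K) = M1 ⊕ M2, so the key drops out. Then M2 = (M1 ⊕ M2) ⊕ M1 over the first 5 bytes.
byte 0: (8f ^ b7) ^ 63 = 38 ^ 63 = 5b
byte 1: (8d ^ bb) ^ 6f = 36 ^ 6f = 59
byte 2: (45 ^ a0) ^ 6e = e5 ^ 6e = 8b
byte 3: (4f ^ dc) ^ 66 = 93 ^ 66 = f5
byte 4: (13 ^ 85) ^ 69 = 96 ^ 69 = ff

01011011 01011001 10001011 11110101 11111111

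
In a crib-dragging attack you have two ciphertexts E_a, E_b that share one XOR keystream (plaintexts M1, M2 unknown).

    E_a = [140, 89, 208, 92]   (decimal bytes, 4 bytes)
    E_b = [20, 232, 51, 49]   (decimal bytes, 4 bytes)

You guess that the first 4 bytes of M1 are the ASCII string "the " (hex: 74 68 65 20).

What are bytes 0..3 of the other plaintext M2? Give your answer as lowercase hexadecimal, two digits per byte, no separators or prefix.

ecd9864d

First, E_a ⊕ E_b = (M1 ⊕ K) ⊕ (M2 ⊕ K) = M1 ⊕ M2, so the key drops out. Then M2 = (M1 ⊕ M2) ⊕ M1 over the first 4 bytes.
byte 0: (8c ^ 14) ^ 74 = 98 ^ 74 = ec
byte 1: (59 ^ e8) ^ 68 = b1 ^ 68 = d9
byte 2: (d0 ^ 33) ^ 65 = e3 ^ 65 = 86
byte 3: (5c ^ 31) ^ 20 = 6d ^ 20 = 4d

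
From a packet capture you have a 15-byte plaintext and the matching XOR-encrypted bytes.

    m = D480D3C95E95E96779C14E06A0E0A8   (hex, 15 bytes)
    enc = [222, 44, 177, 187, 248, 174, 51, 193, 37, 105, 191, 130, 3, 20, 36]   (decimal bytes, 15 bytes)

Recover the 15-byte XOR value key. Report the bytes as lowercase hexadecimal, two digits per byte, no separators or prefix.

0aac6272a63bdaa65ca8f184a3f48c

Since enc = m ⊕ key, XORing both sides with m gives key = m ⊕ enc.
d4 XOR de = 0a
80 XOR 2c = ac
d3 XOR b1 = 62
c9 XOR bb = 72
5e XOR f8 = a6
95 XOR ae = 3b
e9 XOR 33 = da
67 XOR c1 = a6
79 XOR 25 = 5c
c1 XOR 69 = a8
4e XOR bf = f1
06 XOR 82 = 84
a0 XOR 03 = a3
e0 XOR 14 = f4
a8 XOR 24 = 8c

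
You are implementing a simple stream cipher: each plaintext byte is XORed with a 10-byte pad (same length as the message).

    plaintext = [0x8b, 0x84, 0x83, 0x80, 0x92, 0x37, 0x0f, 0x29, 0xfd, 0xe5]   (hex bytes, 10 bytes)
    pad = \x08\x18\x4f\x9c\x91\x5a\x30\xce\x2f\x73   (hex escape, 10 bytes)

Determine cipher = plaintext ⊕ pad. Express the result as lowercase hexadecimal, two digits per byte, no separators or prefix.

8b ^ 08 = 83
84 ^ 18 = 9c
83 ^ 4f = cc
80 ^ 9c = 1c
92 ^ 91 = 03
37 ^ 5a = 6d
0f ^ 30 = 3f
29 ^ ce = e7
fd ^ 2f = d2
e5 ^ 73 = 96

839ccc1c036d3fe7d296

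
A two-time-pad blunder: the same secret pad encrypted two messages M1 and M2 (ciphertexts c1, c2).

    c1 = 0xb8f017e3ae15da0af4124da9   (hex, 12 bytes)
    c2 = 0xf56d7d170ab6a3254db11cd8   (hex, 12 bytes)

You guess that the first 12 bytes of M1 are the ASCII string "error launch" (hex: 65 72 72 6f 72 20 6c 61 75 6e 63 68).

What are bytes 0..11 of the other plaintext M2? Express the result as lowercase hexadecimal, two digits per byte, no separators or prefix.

First, c1 ⊕ c2 = (M1 ⊕ K) ⊕ (M2 ⊕ K) = M1 ⊕ M2, so the key drops out. Then M2 = (M1 ⊕ M2) ⊕ M1 over the first 12 bytes.
byte 0: (b8 ⊕ f5) ⊕ 65 = 4d ⊕ 65 = 28
byte 1: (f0 ⊕ 6d) ⊕ 72 = 9d ⊕ 72 = ef
byte 2: (17 ⊕ 7d) ⊕ 72 = 6a ⊕ 72 = 18
byte 3: (e3 ⊕ 17) ⊕ 6f = f4 ⊕ 6f = 9b
byte 4: (ae ⊕ 0a) ⊕ 72 = a4 ⊕ 72 = d6
byte 5: (15 ⊕ b6) ⊕ 20 = a3 ⊕ 20 = 83
byte 6: (da ⊕ a3) ⊕ 6c = 79 ⊕ 6c = 15
byte 7: (0a ⊕ 25) ⊕ 61 = 2f ⊕ 61 = 4e
byte 8: (f4 ⊕ 4d) ⊕ 75 = b9 ⊕ 75 = cc
byte 9: (12 ⊕ b1) ⊕ 6e = a3 ⊕ 6e = cd
byte 10: (4d ⊕ 1c) ⊕ 63 = 51 ⊕ 63 = 32
byte 11: (a9 ⊕ d8) ⊕ 68 = 71 ⊕ 68 = 19

28ef189bd683154ecccd3219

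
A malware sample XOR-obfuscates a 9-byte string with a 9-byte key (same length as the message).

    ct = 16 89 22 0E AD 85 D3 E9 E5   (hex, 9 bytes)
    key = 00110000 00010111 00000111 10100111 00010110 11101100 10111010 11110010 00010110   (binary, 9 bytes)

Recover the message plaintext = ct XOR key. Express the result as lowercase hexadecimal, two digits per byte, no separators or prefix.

00010110 xor 00110000 = 00100110
10001001 xor 00010111 = 10011110
00100010 xor 00000111 = 00100101
00001110 xor 10100111 = 10101001
10101101 xor 00010110 = 10111011
10000101 xor 11101100 = 01101001
11010011 xor 10111010 = 01101001
11101001 xor 11110010 = 00011011
11100101 xor 00010110 = 11110011

269e25a9bb69691bf3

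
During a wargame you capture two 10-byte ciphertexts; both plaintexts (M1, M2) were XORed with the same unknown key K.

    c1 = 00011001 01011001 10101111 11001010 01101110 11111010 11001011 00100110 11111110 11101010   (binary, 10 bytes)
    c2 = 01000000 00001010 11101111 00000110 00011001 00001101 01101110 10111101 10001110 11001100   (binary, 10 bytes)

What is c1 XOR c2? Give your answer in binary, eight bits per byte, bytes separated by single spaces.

01011001 01010011 01000000 11001100 01110111 11110111 10100101 10011011 01110000 00100110

c1 ⊕ c2 = (M1 ⊕ K) ⊕ (M2 ⊕ K) = M1 ⊕ M2 — the shared key cancels under XOR.
00011001 ^ 01000000 = 01011001
01011001 ^ 00001010 = 01010011
10101111 ^ 11101111 = 01000000
11001010 ^ 00000110 = 11001100
01101110 ^ 00011001 = 01110111
11111010 ^ 00001101 = 11110111
11001011 ^ 01101110 = 10100101
00100110 ^ 10111101 = 10011011
11111110 ^ 10001110 = 01110000
11101010 ^ 11001100 = 00100110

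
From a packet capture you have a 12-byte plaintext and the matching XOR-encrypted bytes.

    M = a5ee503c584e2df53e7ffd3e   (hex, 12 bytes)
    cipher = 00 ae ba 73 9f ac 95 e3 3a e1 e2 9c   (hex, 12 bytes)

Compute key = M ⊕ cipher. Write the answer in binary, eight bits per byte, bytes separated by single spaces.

10100101 01000000 11101010 01001111 11000111 11100010 10111000 00010110 00000100 10011110 00011111 10100010

Since cipher = M ⊕ key, XORing both sides with M gives key = M ⊕ cipher.
10100101 ^ 00000000 = 10100101
11101110 ^ 10101110 = 01000000
01010000 ^ 10111010 = 11101010
00111100 ^ 01110011 = 01001111
01011000 ^ 10011111 = 11000111
01001110 ^ 10101100 = 11100010
00101101 ^ 10010101 = 10111000
11110101 ^ 11100011 = 00010110
00111110 ^ 00111010 = 00000100
01111111 ^ 11100001 = 10011110
11111101 ^ 11100010 = 00011111
00111110 ^ 10011100 = 10100010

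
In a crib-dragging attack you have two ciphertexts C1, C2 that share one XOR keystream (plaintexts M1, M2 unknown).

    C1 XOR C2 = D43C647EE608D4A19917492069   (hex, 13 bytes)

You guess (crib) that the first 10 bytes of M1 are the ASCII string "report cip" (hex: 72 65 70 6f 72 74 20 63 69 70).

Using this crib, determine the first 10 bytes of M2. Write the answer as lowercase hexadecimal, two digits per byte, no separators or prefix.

Since C1 ⊕ C2 = M1 ⊕ M2, XORing with the guessed M1 bytes yields the corresponding M2 bytes: M2 = (C1 ⊕ C2) ⊕ M1.
d4 ^ 72 = a6
3c ^ 65 = 59
64 ^ 70 = 14
7e ^ 6f = 11
e6 ^ 72 = 94
08 ^ 74 = 7c
d4 ^ 20 = f4
a1 ^ 63 = c2
99 ^ 69 = f0
17 ^ 70 = 67

a6591411947cf4c2f067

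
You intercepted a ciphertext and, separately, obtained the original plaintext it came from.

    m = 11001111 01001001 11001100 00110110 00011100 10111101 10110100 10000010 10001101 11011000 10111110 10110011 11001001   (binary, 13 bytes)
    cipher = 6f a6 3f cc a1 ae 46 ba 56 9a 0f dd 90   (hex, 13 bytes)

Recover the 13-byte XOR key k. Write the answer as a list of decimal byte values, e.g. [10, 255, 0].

Since cipher = m ⊕ k, XORing both sides with m gives k = m ⊕ cipher.
11001111 xor 01101111 = 10100000
01001001 xor 10100110 = 11101111
11001100 xor 00111111 = 11110011
00110110 xor 11001100 = 11111010
00011100 xor 10100001 = 10111101
10111101 xor 10101110 = 00010011
10110100 xor 01000110 = 11110010
10000010 xor 10111010 = 00111000
10001101 xor 01010110 = 11011011
11011000 xor 10011010 = 01000010
10111110 xor 00001111 = 10110001
10110011 xor 11011101 = 01101110
11001001 xor 10010000 = 01011001

[160, 239, 243, 250, 189, 19, 242, 56, 219, 66, 177, 110, 89]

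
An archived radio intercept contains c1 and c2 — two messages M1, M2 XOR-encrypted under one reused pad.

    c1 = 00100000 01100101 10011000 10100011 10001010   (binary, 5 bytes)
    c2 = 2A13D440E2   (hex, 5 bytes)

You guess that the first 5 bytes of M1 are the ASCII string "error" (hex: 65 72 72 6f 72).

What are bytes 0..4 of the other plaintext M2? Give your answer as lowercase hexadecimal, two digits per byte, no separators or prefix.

First, c1 ⊕ c2 = (M1 ⊕ K) ⊕ (M2 ⊕ K) = M1 ⊕ M2, so the key drops out. Then M2 = (M1 ⊕ M2) ⊕ M1 over the first 5 bytes.
byte 0: (20 XOR 2a) XOR 65 = 0a XOR 65 = 6f
byte 1: (65 XOR 13) XOR 72 = 76 XOR 72 = 04
byte 2: (98 XOR d4) XOR 72 = 4c XOR 72 = 3e
byte 3: (a3 XOR 40) XOR 6f = e3 XOR 6f = 8c
byte 4: (8a XOR e2) XOR 72 = 68 XOR 72 = 1a

6f043e8c1a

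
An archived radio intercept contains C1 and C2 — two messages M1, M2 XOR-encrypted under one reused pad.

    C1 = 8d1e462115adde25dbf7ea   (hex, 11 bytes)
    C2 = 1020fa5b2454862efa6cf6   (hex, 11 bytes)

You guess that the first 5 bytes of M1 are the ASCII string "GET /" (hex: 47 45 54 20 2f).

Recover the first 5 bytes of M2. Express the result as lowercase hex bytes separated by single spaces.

First, C1 ⊕ C2 = (M1 ⊕ K) ⊕ (M2 ⊕ K) = M1 ⊕ M2, so the key drops out. Then M2 = (M1 ⊕ M2) ⊕ M1 over the first 5 bytes.
byte 0: (8d ^ 10) ^ 47 = 9d ^ 47 = da
byte 1: (1e ^ 20) ^ 45 = 3e ^ 45 = 7b
byte 2: (46 ^ fa) ^ 54 = bc ^ 54 = e8
byte 3: (21 ^ 5b) ^ 20 = 7a ^ 20 = 5a
byte 4: (15 ^ 24) ^ 2f = 31 ^ 2f = 1e

da 7b e8 5a 1e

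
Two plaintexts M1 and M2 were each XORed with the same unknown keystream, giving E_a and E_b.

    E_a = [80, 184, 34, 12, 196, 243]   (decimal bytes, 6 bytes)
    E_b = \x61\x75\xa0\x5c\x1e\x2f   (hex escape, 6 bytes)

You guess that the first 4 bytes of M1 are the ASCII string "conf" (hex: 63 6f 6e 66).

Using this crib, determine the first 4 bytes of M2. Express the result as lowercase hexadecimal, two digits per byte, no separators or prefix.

First, E_a ⊕ E_b = (M1 ⊕ K) ⊕ (M2 ⊕ K) = M1 ⊕ M2, so the key drops out. Then M2 = (M1 ⊕ M2) ⊕ M1 over the first 4 bytes.
byte 0: (50 XOR 61) XOR 63 = 31 XOR 63 = 52
byte 1: (b8 XOR 75) XOR 6f = cd XOR 6f = a2
byte 2: (22 XOR a0) XOR 6e = 82 XOR 6e = ec
byte 3: (0c XOR 5c) XOR 66 = 50 XOR 66 = 36

52a2ec36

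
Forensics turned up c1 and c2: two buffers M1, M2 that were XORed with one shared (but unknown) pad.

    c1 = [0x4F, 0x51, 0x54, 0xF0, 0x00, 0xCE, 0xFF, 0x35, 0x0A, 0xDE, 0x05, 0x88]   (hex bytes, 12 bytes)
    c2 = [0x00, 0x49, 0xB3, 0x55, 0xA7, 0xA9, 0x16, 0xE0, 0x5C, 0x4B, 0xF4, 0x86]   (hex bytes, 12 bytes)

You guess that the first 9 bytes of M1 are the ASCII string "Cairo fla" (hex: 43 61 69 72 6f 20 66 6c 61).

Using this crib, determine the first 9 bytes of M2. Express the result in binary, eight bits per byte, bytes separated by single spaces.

First, c1 ⊕ c2 = (M1 ⊕ K) ⊕ (M2 ⊕ K) = M1 ⊕ M2, so the key drops out. Then M2 = (M1 ⊕ M2) ⊕ M1 over the first 9 bytes.
byte 0: (4f ⊕ 00) ⊕ 43 = 4f ⊕ 43 = 0c
byte 1: (51 ⊕ 49) ⊕ 61 = 18 ⊕ 61 = 79
byte 2: (54 ⊕ b3) ⊕ 69 = e7 ⊕ 69 = 8e
byte 3: (f0 ⊕ 55) ⊕ 72 = a5 ⊕ 72 = d7
byte 4: (00 ⊕ a7) ⊕ 6f = a7 ⊕ 6f = c8
byte 5: (ce ⊕ a9) ⊕ 20 = 67 ⊕ 20 = 47
byte 6: (ff ⊕ 16) ⊕ 66 = e9 ⊕ 66 = 8f
byte 7: (35 ⊕ e0) ⊕ 6c = d5 ⊕ 6c = b9
byte 8: (0a ⊕ 5c) ⊕ 61 = 56 ⊕ 61 = 37

00001100 01111001 10001110 11010111 11001000 01000111 10001111 10111001 00110111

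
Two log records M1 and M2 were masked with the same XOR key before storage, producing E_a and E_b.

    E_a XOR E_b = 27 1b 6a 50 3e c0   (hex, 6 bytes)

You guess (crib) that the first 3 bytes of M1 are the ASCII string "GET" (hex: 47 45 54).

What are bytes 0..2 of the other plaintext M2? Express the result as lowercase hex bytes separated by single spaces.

Since E_a ⊕ E_b = M1 ⊕ M2, XORing with the guessed M1 bytes yields the corresponding M2 bytes: M2 = (E_a ⊕ E_b) ⊕ M1.
byte 0: 00100111 ^ 01000111 = 01100000
byte 1: 00011011 ^ 01000101 = 01011110
byte 2: 01101010 ^ 01010100 = 00111110

60 5e 3e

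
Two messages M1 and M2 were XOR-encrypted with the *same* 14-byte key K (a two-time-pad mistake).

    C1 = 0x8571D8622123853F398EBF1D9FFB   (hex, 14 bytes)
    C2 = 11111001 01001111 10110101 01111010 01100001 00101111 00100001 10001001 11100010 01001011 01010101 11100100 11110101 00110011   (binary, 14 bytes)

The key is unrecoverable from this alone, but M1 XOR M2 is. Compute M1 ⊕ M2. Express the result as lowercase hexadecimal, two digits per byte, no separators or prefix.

C1 ⊕ C2 = (M1 ⊕ K) ⊕ (M2 ⊕ K) = M1 ⊕ M2 — the shared key cancels under XOR.
10000101 XOR 11111001 = 01111100
01110001 XOR 01001111 = 00111110
11011000 XOR 10110101 = 01101101
01100010 XOR 01111010 = 00011000
00100001 XOR 01100001 = 01000000
00100011 XOR 00101111 = 00001100
10000101 XOR 00100001 = 10100100
00111111 XOR 10001001 = 10110110
00111001 XOR 11100010 = 11011011
10001110 XOR 01001011 = 11000101
10111111 XOR 01010101 = 11101010
00011101 XOR 11100100 = 11111001
10011111 XOR 11110101 = 01101010
11111011 XOR 00110011 = 11001000

7c3e6d18400ca4b6dbc5eaf96ac8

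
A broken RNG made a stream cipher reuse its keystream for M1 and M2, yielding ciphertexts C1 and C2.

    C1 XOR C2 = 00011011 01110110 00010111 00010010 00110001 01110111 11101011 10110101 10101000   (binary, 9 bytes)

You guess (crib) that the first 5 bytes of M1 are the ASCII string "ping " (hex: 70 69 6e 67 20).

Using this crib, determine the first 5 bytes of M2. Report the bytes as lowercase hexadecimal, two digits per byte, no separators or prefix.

6b1f797511

Since C1 ⊕ C2 = M1 ⊕ M2, XORing with the guessed M1 bytes yields the corresponding M2 bytes: M2 = (C1 ⊕ C2) ⊕ M1.
00011011 XOR 01110000 = 01101011
01110110 XOR 01101001 = 00011111
00010111 XOR 01101110 = 01111001
00010010 XOR 01100111 = 01110101
00110001 XOR 00100000 = 00010001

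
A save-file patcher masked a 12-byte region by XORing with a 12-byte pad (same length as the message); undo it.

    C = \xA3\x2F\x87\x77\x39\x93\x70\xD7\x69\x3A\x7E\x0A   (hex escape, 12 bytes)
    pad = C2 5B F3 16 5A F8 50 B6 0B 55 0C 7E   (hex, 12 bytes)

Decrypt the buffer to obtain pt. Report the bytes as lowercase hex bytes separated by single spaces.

61 74 74 61 63 6b 20 61 62 6f 72 74

byte 0: a3 xor c2 = 61
byte 1: 2f xor 5b = 74
byte 2: 87 xor f3 = 74
byte 3: 77 xor 16 = 61
byte 4: 39 xor 5a = 63
byte 5: 93 xor f8 = 6b
byte 6: 70 xor 50 = 20
byte 7: d7 xor b6 = 61
byte 8: 69 xor 0b = 62
byte 9: 3a xor 55 = 6f
byte 10: 7e xor 0c = 72
byte 11: 0a xor 7e = 74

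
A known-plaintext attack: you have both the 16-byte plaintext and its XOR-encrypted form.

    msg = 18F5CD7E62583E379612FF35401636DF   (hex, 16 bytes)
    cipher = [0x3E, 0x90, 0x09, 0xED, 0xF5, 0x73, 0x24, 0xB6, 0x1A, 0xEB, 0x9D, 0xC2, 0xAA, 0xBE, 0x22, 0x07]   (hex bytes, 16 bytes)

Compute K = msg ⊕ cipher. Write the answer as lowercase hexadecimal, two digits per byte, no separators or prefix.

Since cipher = msg ⊕ K, XORing both sides with msg gives K = msg ⊕ cipher.
18 ⊕ 3e = 26
f5 ⊕ 90 = 65
cd ⊕ 09 = c4
7e ⊕ ed = 93
62 ⊕ f5 = 97
58 ⊕ 73 = 2b
3e ⊕ 24 = 1a
37 ⊕ b6 = 81
96 ⊕ 1a = 8c
12 ⊕ eb = f9
ff ⊕ 9d = 62
35 ⊕ c2 = f7
40 ⊕ aa = ea
16 ⊕ be = a8
36 ⊕ 22 = 14
df ⊕ 07 = d8

2665c493972b1a818cf962f7eaa814d8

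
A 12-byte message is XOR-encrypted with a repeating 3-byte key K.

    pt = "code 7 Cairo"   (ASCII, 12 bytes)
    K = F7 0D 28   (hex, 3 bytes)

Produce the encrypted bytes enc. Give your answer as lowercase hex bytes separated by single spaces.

The 3-byte key repeats, so the effective keystream is f7 0d 28 f7 0d 28 f7 0d 28 f7 0d 28.
byte 0: 63 XOR f7 = 94
byte 1: 6f XOR 0d = 62
byte 2: 64 XOR 28 = 4c
byte 3: 65 XOR f7 = 92
byte 4: 20 XOR 0d = 2d
byte 5: 37 XOR 28 = 1f
byte 6: 20 XOR f7 = d7
byte 7: 43 XOR 0d = 4e
byte 8: 61 XOR 28 = 49
byte 9: 69 XOR f7 = 9e
byte 10: 72 XOR 0d = 7f
byte 11: 6f XOR 28 = 47

94 62 4c 92 2d 1f d7 4e 49 9e 7f 47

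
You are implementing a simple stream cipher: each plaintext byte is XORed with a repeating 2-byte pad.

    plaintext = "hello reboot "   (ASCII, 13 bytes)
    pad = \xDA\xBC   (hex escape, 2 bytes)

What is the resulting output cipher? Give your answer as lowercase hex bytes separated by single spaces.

The 2-byte key repeats, so the effective keystream is da bc da bc da bc da bc da bc da bc da.
byte 0: 68 xor da = b2
byte 1: 65 xor bc = d9
byte 2: 6c xor da = b6
byte 3: 6c xor bc = d0
byte 4: 6f xor da = b5
byte 5: 20 xor bc = 9c
byte 6: 72 xor da = a8
byte 7: 65 xor bc = d9
byte 8: 62 xor da = b8
byte 9: 6f xor bc = d3
byte 10: 6f xor da = b5
byte 11: 74 xor bc = c8
byte 12: 20 xor da = fa

b2 d9 b6 d0 b5 9c a8 d9 b8 d3 b5 c8 fa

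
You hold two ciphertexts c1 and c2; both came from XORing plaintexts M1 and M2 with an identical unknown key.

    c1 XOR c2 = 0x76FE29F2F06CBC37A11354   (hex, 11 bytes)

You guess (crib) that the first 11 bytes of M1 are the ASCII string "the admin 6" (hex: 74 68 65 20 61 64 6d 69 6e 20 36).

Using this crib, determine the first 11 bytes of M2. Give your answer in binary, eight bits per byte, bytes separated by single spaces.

Since c1 ⊕ c2 = M1 ⊕ M2, XORing with the guessed M1 bytes yields the corresponding M2 bytes: M2 = (c1 ⊕ c2) ⊕ M1.
76 ⊕ 74 = 02
fe ⊕ 68 = 96
29 ⊕ 65 = 4c
f2 ⊕ 20 = d2
f0 ⊕ 61 = 91
6c ⊕ 64 = 08
bc ⊕ 6d = d1
37 ⊕ 69 = 5e
a1 ⊕ 6e = cf
13 ⊕ 20 = 33
54 ⊕ 36 = 62

00000010 10010110 01001100 11010010 10010001 00001000 11010001 01011110 11001111 00110011 01100010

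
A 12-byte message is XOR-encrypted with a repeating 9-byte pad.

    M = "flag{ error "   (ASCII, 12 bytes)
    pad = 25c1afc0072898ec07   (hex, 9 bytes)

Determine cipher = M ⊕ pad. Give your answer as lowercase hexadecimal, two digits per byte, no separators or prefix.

43adcea77c08fd9e754ab38f

The 9-byte key repeats, so the effective keystream is 25 c1 af c0 07 28 98 ec 07 25 c1 af.
byte 0: 01100110 ^ 00100101 = 01000011
byte 1: 01101100 ^ 11000001 = 10101101
byte 2: 01100001 ^ 10101111 = 11001110
byte 3: 01100111 ^ 11000000 = 10100111
byte 4: 01111011 ^ 00000111 = 01111100
byte 5: 00100000 ^ 00101000 = 00001000
byte 6: 01100101 ^ 10011000 = 11111101
byte 7: 01110010 ^ 11101100 = 10011110
byte 8: 01110010 ^ 00000111 = 01110101
byte 9: 01101111 ^ 00100101 = 01001010
byte 10: 01110010 ^ 11000001 = 10110011
byte 11: 00100000 ^ 10101111 = 10001111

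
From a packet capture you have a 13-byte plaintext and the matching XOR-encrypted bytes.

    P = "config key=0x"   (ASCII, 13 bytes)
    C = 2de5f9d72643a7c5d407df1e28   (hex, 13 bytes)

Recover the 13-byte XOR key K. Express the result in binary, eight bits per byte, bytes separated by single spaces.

01001110 10001010 10010111 10110001 01001111 00100100 10000111 10101110 10110001 01111110 11100010 00101110 01010000

Since C = P ⊕ K, XORing both sides with P gives K = P ⊕ C.
 99 ^  45 =  78
111 ^ 229 = 138
110 ^ 249 = 151
102 ^ 215 = 177
105 ^  38 =  79
103 ^  67 =  36
 32 ^ 167 = 135
107 ^ 197 = 174
101 ^ 212 = 177
121 ^   7 = 126
 61 ^ 223 = 226
 48 ^  30 =  46
120 ^  40 =  80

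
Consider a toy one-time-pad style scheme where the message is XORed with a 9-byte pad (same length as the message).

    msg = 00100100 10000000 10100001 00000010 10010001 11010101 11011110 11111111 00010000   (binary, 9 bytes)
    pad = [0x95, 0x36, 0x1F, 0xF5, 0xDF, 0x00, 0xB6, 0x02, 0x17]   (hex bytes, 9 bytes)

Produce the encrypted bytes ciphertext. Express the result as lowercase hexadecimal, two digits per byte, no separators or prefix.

b1b6bef74ed568fd07

byte 0: 00100100 ^ 10010101 = 10110001
byte 1: 10000000 ^ 00110110 = 10110110
byte 2: 10100001 ^ 00011111 = 10111110
byte 3: 00000010 ^ 11110101 = 11110111
byte 4: 10010001 ^ 11011111 = 01001110
byte 5: 11010101 ^ 00000000 = 11010101
byte 6: 11011110 ^ 10110110 = 01101000
byte 7: 11111111 ^ 00000010 = 11111101
byte 8: 00010000 ^ 00010111 = 00000111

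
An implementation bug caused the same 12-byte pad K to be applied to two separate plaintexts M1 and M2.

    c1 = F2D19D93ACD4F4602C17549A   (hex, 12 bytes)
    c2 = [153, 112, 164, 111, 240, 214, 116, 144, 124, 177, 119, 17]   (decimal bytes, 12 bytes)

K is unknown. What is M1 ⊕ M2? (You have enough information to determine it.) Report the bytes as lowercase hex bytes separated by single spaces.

c1 ⊕ c2 = (M1 ⊕ K) ⊕ (M2 ⊕ K) = M1 ⊕ M2 — the shared key cancels under XOR.
11110010 ^ 10011001 = 01101011
11010001 ^ 01110000 = 10100001
10011101 ^ 10100100 = 00111001
10010011 ^ 01101111 = 11111100
10101100 ^ 11110000 = 01011100
11010100 ^ 11010110 = 00000010
11110100 ^ 01110100 = 10000000
01100000 ^ 10010000 = 11110000
00101100 ^ 01111100 = 01010000
00010111 ^ 10110001 = 10100110
01010100 ^ 01110111 = 00100011
10011010 ^ 00010001 = 10001011

6b a1 39 fc 5c 02 80 f0 50 a6 23 8b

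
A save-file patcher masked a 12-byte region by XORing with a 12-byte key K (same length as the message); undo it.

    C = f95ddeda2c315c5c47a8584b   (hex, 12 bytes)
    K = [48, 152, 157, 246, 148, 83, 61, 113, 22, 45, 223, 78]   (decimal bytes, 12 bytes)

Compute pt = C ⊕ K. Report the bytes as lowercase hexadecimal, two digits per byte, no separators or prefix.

byte 0: 249 ^  48 = 201
byte 1:  93 ^ 152 = 197
byte 2: 222 ^ 157 =  67
byte 3: 218 ^ 246 =  44
byte 4:  44 ^ 148 = 184
byte 5:  49 ^  83 =  98
byte 6:  92 ^  61 =  97
byte 7:  92 ^ 113 =  45
byte 8:  71 ^  22 =  81
byte 9: 168 ^  45 = 133
byte 10:  88 ^ 223 = 135
byte 11:  75 ^  78 =   5

c9c5432cb862612d51858705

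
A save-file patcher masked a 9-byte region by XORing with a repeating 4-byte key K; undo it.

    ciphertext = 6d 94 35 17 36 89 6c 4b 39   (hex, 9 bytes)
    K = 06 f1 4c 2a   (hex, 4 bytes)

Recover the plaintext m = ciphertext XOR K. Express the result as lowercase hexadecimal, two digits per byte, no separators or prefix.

6b65793d307820613f

The 4-byte key repeats, so the effective keystream is 06 f1 4c 2a 06 f1 4c 2a 06.
byte 0: 109 ⊕   6 = 107
byte 1: 148 ⊕ 241 = 101
byte 2:  53 ⊕  76 = 121
byte 3:  23 ⊕  42 =  61
byte 4:  54 ⊕   6 =  48
byte 5: 137 ⊕ 241 = 120
byte 6: 108 ⊕  76 =  32
byte 7:  75 ⊕  42 =  97
byte 8:  57 ⊕   6 =  63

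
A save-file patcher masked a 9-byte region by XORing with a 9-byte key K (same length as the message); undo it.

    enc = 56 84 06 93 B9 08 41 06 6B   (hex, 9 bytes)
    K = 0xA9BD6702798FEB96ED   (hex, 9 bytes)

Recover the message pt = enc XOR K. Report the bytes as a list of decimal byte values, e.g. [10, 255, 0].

[255, 57, 97, 145, 192, 135, 170, 144, 134]

byte 0: 01010110 XOR 10101001 = 11111111
byte 1: 10000100 XOR 10111101 = 00111001
byte 2: 00000110 XOR 01100111 = 01100001
byte 3: 10010011 XOR 00000010 = 10010001
byte 4: 10111001 XOR 01111001 = 11000000
byte 5: 00001000 XOR 10001111 = 10000111
byte 6: 01000001 XOR 11101011 = 10101010
byte 7: 00000110 XOR 10010110 = 10010000
byte 8: 01101011 XOR 11101101 = 10000110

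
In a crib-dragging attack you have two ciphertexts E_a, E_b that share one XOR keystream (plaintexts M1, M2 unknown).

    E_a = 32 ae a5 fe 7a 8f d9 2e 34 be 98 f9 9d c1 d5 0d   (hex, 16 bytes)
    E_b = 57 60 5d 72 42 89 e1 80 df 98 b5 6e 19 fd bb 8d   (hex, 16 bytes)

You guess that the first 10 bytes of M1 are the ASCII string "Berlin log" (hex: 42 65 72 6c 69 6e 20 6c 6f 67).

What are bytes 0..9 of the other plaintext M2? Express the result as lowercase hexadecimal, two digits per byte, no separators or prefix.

27ab8ae0516818c28441

First, E_a ⊕ E_b = (M1 ⊕ K) ⊕ (M2 ⊕ K) = M1 ⊕ M2, so the key drops out. Then M2 = (M1 ⊕ M2) ⊕ M1 over the first 10 bytes.
byte 0: (32 xor 57) xor 42 = 65 xor 42 = 27
byte 1: (ae xor 60) xor 65 = ce xor 65 = ab
byte 2: (a5 xor 5d) xor 72 = f8 xor 72 = 8a
byte 3: (fe xor 72) xor 6c = 8c xor 6c = e0
byte 4: (7a xor 42) xor 69 = 38 xor 69 = 51
byte 5: (8f xor 89) xor 6e = 06 xor 6e = 68
byte 6: (d9 xor e1) xor 20 = 38 xor 20 = 18
byte 7: (2e xor 80) xor 6c = ae xor 6c = c2
byte 8: (34 xor df) xor 6f = eb xor 6f = 84
byte 9: (be xor 98) xor 67 = 26 xor 67 = 41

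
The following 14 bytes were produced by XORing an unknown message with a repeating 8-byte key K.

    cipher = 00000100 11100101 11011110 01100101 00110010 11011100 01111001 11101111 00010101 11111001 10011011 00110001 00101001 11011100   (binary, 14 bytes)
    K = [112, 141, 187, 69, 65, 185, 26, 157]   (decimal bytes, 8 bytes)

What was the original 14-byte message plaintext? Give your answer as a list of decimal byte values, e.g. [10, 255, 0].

[116, 104, 101, 32, 115, 101, 99, 114, 101, 116, 32, 116, 104, 101]

The 8-byte key repeats, so the effective keystream is 70 8d bb 45 41 b9 1a 9d 70 8d bb 45 41 b9.
byte 0: 04 XOR 70 = 74
byte 1: e5 XOR 8d = 68
byte 2: de XOR bb = 65
byte 3: 65 XOR 45 = 20
byte 4: 32 XOR 41 = 73
byte 5: dc XOR b9 = 65
byte 6: 79 XOR 1a = 63
byte 7: ef XOR 9d = 72
byte 8: 15 XOR 70 = 65
byte 9: f9 XOR 8d = 74
byte 10: 9b XOR bb = 20
byte 11: 31 XOR 45 = 74
byte 12: 29 XOR 41 = 68
byte 13: dc XOR b9 = 65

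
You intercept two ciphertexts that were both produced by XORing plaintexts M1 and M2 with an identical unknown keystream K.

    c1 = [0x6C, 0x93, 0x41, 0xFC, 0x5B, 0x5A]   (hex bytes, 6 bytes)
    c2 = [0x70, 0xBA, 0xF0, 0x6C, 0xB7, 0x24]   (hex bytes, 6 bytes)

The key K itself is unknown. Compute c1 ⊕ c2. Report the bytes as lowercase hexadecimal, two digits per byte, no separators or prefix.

c1 ⊕ c2 = (M1 ⊕ K) ⊕ (M2 ⊕ K) = M1 ⊕ M2 — the shared key cancels under XOR.
byte 0: 108 ^ 112 =  28
byte 1: 147 ^ 186 =  41
byte 2:  65 ^ 240 = 177
byte 3: 252 ^ 108 = 144
byte 4:  91 ^ 183 = 236
byte 5:  90 ^  36 = 126

1c29b190ec7e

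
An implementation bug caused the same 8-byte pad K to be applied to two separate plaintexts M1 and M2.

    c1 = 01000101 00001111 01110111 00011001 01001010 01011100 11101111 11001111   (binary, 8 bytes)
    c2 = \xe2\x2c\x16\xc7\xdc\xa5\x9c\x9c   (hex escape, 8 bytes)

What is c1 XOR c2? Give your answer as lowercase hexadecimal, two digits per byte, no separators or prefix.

a72361de96f97353

c1 ⊕ c2 = (M1 ⊕ K) ⊕ (M2 ⊕ K) = M1 ⊕ M2 — the shared key cancels under XOR.
byte 0: 45 xor e2 = a7
byte 1: 0f xor 2c = 23
byte 2: 77 xor 16 = 61
byte 3: 19 xor c7 = de
byte 4: 4a xor dc = 96
byte 5: 5c xor a5 = f9
byte 6: ef xor 9c = 73
byte 7: cf xor 9c = 53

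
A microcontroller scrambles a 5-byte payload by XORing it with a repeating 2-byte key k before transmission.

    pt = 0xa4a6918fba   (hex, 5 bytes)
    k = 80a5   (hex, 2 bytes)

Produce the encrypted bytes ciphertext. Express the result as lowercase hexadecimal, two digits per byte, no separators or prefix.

The 2-byte key repeats, so the effective keystream is 80 a5 80 a5 80.
byte 0: 10100100 ^ 10000000 = 00100100
byte 1: 10100110 ^ 10100101 = 00000011
byte 2: 10010001 ^ 10000000 = 00010001
byte 3: 10001111 ^ 10100101 = 00101010
byte 4: 10111010 ^ 10000000 = 00111010

2403112a3a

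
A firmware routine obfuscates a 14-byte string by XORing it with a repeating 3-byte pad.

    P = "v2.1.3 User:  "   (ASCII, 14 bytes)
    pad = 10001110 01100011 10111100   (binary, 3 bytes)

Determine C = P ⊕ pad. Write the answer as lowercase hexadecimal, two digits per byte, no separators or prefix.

The 3-byte key repeats, so the effective keystream is 8e 63 bc 8e 63 bc 8e 63 bc 8e 63 bc 8e 63.
byte 0: 01110110 xor 10001110 = 11111000
byte 1: 00110010 xor 01100011 = 01010001
byte 2: 00101110 xor 10111100 = 10010010
byte 3: 00110001 xor 10001110 = 10111111
byte 4: 00101110 xor 01100011 = 01001101
byte 5: 00110011 xor 10111100 = 10001111
byte 6: 00100000 xor 10001110 = 10101110
byte 7: 01010101 xor 01100011 = 00110110
byte 8: 01110011 xor 10111100 = 11001111
byte 9: 01100101 xor 10001110 = 11101011
byte 10: 01110010 xor 01100011 = 00010001
byte 11: 00111010 xor 10111100 = 10000110
byte 12: 00100000 xor 10001110 = 10101110
byte 13: 00100000 xor 01100011 = 01000011

f85192bf4d8fae36cfeb1186ae43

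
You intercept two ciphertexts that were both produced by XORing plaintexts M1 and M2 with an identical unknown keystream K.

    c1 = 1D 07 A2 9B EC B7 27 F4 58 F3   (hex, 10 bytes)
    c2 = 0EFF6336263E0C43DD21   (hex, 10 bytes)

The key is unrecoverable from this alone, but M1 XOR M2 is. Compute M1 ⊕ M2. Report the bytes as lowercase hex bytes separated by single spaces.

13 f8 c1 ad ca 89 2b b7 85 d2

c1 ⊕ c2 = (M1 ⊕ K) ⊕ (M2 ⊕ K) = M1 ⊕ M2 — the shared key cancels under XOR.
1d ^ 0e = 13
07 ^ ff = f8
a2 ^ 63 = c1
9b ^ 36 = ad
ec ^ 26 = ca
b7 ^ 3e = 89
27 ^ 0c = 2b
f4 ^ 43 = b7
58 ^ dd = 85
f3 ^ 21 = d2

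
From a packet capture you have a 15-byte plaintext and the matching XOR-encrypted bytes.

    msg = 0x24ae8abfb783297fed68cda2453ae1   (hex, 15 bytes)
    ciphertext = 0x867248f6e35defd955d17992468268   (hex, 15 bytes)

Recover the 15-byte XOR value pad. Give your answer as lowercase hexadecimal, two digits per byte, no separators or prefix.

Since ciphertext = msg ⊕ pad, XORing both sides with msg gives pad = msg ⊕ ciphertext.
byte 0: 24 XOR 86 = a2
byte 1: ae XOR 72 = dc
byte 2: 8a XOR 48 = c2
byte 3: bf XOR f6 = 49
byte 4: b7 XOR e3 = 54
byte 5: 83 XOR 5d = de
byte 6: 29 XOR ef = c6
byte 7: 7f XOR d9 = a6
byte 8: ed XOR 55 = b8
byte 9: 68 XOR d1 = b9
byte 10: cd XOR 79 = b4
byte 11: a2 XOR 92 = 30
byte 12: 45 XOR 46 = 03
byte 13: 3a XOR 82 = b8
byte 14: e1 XOR 68 = 89

a2dcc24954dec6a6b8b9b43003b889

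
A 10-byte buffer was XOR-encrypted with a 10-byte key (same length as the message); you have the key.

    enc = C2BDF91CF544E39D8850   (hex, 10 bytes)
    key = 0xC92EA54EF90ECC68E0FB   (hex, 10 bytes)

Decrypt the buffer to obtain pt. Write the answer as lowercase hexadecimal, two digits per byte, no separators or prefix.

0b935c520c4a2ff568ab

byte 0: c2 ⊕ c9 = 0b
byte 1: bd ⊕ 2e = 93
byte 2: f9 ⊕ a5 = 5c
byte 3: 1c ⊕ 4e = 52
byte 4: f5 ⊕ f9 = 0c
byte 5: 44 ⊕ 0e = 4a
byte 6: e3 ⊕ cc = 2f
byte 7: 9d ⊕ 68 = f5
byte 8: 88 ⊕ e0 = 68
byte 9: 50 ⊕ fb = ab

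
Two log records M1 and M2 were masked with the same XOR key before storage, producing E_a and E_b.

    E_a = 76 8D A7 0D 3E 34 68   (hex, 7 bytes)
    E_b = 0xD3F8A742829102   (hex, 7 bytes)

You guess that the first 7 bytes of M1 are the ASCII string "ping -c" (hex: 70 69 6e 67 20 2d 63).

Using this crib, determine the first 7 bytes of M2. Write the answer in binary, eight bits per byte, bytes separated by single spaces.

First, E_a ⊕ E_b = (M1 ⊕ K) ⊕ (M2 ⊕ K) = M1 ⊕ M2, so the key drops out. Then M2 = (M1 ⊕ M2) ⊕ M1 over the first 7 bytes.
byte 0: (76 xor d3) xor 70 = a5 xor 70 = d5
byte 1: (8d xor f8) xor 69 = 75 xor 69 = 1c
byte 2: (a7 xor a7) xor 6e = 00 xor 6e = 6e
byte 3: (0d xor 42) xor 67 = 4f xor 67 = 28
byte 4: (3e xor 82) xor 20 = bc xor 20 = 9c
byte 5: (34 xor 91) xor 2d = a5 xor 2d = 88
byte 6: (68 xor 02) xor 63 = 6a xor 63 = 09

11010101 00011100 01101110 00101000 10011100 10001000 00001001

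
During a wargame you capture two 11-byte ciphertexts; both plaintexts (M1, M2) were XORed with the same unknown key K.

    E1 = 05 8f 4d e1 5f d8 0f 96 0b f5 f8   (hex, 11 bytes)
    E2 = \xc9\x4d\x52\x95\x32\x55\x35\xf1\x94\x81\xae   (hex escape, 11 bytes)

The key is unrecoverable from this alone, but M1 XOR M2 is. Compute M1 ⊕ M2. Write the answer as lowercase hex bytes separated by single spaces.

cc c2 1f 74 6d 8d 3a 67 9f 74 56

E1 ⊕ E2 = (M1 ⊕ K) ⊕ (M2 ⊕ K) = M1 ⊕ M2 — the shared key cancels under XOR.
byte 0: 05 ^ c9 = cc
byte 1: 8f ^ 4d = c2
byte 2: 4d ^ 52 = 1f
byte 3: e1 ^ 95 = 74
byte 4: 5f ^ 32 = 6d
byte 5: d8 ^ 55 = 8d
byte 6: 0f ^ 35 = 3a
byte 7: 96 ^ f1 = 67
byte 8: 0b ^ 94 = 9f
byte 9: f5 ^ 81 = 74
byte 10: f8 ^ ae = 56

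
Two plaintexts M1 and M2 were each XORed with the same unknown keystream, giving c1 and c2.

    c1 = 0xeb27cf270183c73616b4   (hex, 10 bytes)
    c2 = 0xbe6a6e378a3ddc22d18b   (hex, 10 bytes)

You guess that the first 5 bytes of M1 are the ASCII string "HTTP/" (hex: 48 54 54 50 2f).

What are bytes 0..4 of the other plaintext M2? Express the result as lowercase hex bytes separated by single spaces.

First, c1 ⊕ c2 = (M1 ⊕ K) ⊕ (M2 ⊕ K) = M1 ⊕ M2, so the key drops out. Then M2 = (M1 ⊕ M2) ⊕ M1 over the first 5 bytes.
byte 0: (eb ⊕ be) ⊕ 48 = 55 ⊕ 48 = 1d
byte 1: (27 ⊕ 6a) ⊕ 54 = 4d ⊕ 54 = 19
byte 2: (cf ⊕ 6e) ⊕ 54 = a1 ⊕ 54 = f5
byte 3: (27 ⊕ 37) ⊕ 50 = 10 ⊕ 50 = 40
byte 4: (01 ⊕ 8a) ⊕ 2f = 8b ⊕ 2f = a4

1d 19 f5 40 a4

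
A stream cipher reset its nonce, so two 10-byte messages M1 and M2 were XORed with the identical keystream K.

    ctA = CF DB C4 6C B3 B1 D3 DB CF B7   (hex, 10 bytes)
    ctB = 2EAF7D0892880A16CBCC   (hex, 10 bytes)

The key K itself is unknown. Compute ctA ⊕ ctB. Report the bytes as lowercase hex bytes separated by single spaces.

e1 74 b9 64 21 39 d9 cd 04 7b

ctA ⊕ ctB = (M1 ⊕ K) ⊕ (M2 ⊕ K) = M1 ⊕ M2 — the shared key cancels under XOR.
cf ⊕ 2e = e1
db ⊕ af = 74
c4 ⊕ 7d = b9
6c ⊕ 08 = 64
b3 ⊕ 92 = 21
b1 ⊕ 88 = 39
d3 ⊕ 0a = d9
db ⊕ 16 = cd
cf ⊕ cb = 04
b7 ⊕ cc = 7b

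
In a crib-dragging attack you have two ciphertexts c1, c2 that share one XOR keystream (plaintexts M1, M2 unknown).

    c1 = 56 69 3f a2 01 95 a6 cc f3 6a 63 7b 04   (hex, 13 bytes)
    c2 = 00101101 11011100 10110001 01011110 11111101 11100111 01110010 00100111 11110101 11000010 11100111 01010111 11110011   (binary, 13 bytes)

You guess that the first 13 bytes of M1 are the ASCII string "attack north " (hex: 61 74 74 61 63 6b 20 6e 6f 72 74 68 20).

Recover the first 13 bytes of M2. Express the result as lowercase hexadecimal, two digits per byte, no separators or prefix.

1ac1fa9d9f19f48569daf044d7

First, c1 ⊕ c2 = (M1 ⊕ K) ⊕ (M2 ⊕ K) = M1 ⊕ M2, so the key drops out. Then M2 = (M1 ⊕ M2) ⊕ M1 over the first 13 bytes.
byte 0: (56 ⊕ 2d) ⊕ 61 = 7b ⊕ 61 = 1a
byte 1: (69 ⊕ dc) ⊕ 74 = b5 ⊕ 74 = c1
byte 2: (3f ⊕ b1) ⊕ 74 = 8e ⊕ 74 = fa
byte 3: (a2 ⊕ 5e) ⊕ 61 = fc ⊕ 61 = 9d
byte 4: (01 ⊕ fd) ⊕ 63 = fc ⊕ 63 = 9f
byte 5: (95 ⊕ e7) ⊕ 6b = 72 ⊕ 6b = 19
byte 6: (a6 ⊕ 72) ⊕ 20 = d4 ⊕ 20 = f4
byte 7: (cc ⊕ 27) ⊕ 6e = eb ⊕ 6e = 85
byte 8: (f3 ⊕ f5) ⊕ 6f = 06 ⊕ 6f = 69
byte 9: (6a ⊕ c2) ⊕ 72 = a8 ⊕ 72 = da
byte 10: (63 ⊕ e7) ⊕ 74 = 84 ⊕ 74 = f0
byte 11: (7b ⊕ 57) ⊕ 68 = 2c ⊕ 68 = 44
byte 12: (04 ⊕ f3) ⊕ 20 = f7 ⊕ 20 = d7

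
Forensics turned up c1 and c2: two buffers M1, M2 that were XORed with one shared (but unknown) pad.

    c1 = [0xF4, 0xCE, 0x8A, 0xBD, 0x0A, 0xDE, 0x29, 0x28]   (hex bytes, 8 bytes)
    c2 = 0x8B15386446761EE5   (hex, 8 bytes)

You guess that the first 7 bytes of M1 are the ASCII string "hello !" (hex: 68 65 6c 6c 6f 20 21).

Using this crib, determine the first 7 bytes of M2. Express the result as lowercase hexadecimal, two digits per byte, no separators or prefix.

17bedeb5238816

First, c1 ⊕ c2 = (M1 ⊕ K) ⊕ (M2 ⊕ K) = M1 ⊕ M2, so the key drops out. Then M2 = (M1 ⊕ M2) ⊕ M1 over the first 7 bytes.
byte 0: (f4 ^ 8b) ^ 68 = 7f ^ 68 = 17
byte 1: (ce ^ 15) ^ 65 = db ^ 65 = be
byte 2: (8a ^ 38) ^ 6c = b2 ^ 6c = de
byte 3: (bd ^ 64) ^ 6c = d9 ^ 6c = b5
byte 4: (0a ^ 46) ^ 6f = 4c ^ 6f = 23
byte 5: (de ^ 76) ^ 20 = a8 ^ 20 = 88
byte 6: (29 ^ 1e) ^ 21 = 37 ^ 21 = 16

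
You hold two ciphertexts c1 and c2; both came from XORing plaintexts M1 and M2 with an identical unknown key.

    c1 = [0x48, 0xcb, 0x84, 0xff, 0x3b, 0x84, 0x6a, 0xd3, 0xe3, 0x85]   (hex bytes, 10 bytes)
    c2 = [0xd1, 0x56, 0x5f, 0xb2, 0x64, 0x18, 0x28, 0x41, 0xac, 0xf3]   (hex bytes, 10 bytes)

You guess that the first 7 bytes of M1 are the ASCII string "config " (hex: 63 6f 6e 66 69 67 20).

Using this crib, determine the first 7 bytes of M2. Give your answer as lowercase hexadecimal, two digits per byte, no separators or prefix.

First, c1 ⊕ c2 = (M1 ⊕ K) ⊕ (M2 ⊕ K) = M1 ⊕ M2, so the key drops out. Then M2 = (M1 ⊕ M2) ⊕ M1 over the first 7 bytes.
byte 0: (48 ^ d1) ^ 63 = 99 ^ 63 = fa
byte 1: (cb ^ 56) ^ 6f = 9d ^ 6f = f2
byte 2: (84 ^ 5f) ^ 6e = db ^ 6e = b5
byte 3: (ff ^ b2) ^ 66 = 4d ^ 66 = 2b
byte 4: (3b ^ 64) ^ 69 = 5f ^ 69 = 36
byte 5: (84 ^ 18) ^ 67 = 9c ^ 67 = fb
byte 6: (6a ^ 28) ^ 20 = 42 ^ 20 = 62

faf2b52b36fb62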